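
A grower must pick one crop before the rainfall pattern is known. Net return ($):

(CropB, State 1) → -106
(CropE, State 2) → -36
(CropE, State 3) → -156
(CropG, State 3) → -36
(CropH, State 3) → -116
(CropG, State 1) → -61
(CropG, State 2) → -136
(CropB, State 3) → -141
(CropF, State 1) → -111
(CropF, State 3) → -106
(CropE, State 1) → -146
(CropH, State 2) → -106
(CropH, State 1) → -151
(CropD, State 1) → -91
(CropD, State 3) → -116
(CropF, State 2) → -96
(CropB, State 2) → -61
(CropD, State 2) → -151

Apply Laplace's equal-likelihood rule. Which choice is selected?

CropG

Row averages: CropB=-308/3, CropD=-358/3, CropG=-233/3, CropH=-373/3, CropF=-313/3, CropE=-338/3
Highest average = -233/3 → CropG.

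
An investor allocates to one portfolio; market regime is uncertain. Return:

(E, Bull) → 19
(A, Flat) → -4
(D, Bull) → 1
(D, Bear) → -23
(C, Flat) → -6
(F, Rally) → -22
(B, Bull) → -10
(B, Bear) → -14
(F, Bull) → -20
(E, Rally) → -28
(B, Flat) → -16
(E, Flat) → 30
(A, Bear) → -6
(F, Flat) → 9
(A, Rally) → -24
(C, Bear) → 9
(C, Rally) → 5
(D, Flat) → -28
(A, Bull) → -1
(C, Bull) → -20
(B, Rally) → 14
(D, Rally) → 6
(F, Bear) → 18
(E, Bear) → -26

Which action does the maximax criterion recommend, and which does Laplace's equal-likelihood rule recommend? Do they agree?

Row maxima: A=-1, B=14, C=9, D=6, E=30, F=18
Best best-case = 30 → E.
Row averages: A=-8.75, B=-6.5, C=-3, D=-11, E=-1.25, F=-3.75
Highest average = -1.25 → E.

maximax → E; laplace → E (agree)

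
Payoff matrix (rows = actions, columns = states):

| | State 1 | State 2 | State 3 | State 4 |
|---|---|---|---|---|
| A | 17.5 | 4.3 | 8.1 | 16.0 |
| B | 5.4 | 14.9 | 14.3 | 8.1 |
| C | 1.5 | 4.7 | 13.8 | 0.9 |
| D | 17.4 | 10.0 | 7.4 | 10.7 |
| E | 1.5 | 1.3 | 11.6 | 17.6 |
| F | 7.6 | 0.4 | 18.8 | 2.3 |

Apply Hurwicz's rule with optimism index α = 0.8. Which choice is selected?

A: 0.8·17.5 + 0.2·4.3 = 14.86
B: 0.8·14.9 + 0.2·5.4 = 13
C: 0.8·13.8 + 0.2·0.9 = 11.22
D: 0.8·17.4 + 0.2·7.4 = 15.4
E: 0.8·17.6 + 0.2·1.3 = 14.34
F: 0.8·18.8 + 0.2·0.4 = 15.12
Highest Hurwicz score = 15.4 → D.

D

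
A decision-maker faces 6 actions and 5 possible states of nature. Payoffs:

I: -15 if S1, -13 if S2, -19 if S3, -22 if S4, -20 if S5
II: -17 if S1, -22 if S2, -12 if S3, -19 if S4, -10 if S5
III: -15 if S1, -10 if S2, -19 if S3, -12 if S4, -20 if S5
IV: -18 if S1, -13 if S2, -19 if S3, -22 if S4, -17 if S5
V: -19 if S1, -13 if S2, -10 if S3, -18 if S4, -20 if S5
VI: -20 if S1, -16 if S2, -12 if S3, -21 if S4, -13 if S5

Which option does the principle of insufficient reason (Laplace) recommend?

III

Row averages: I=-17.8, II=-16, III=-15.2, IV=-17.8, V=-16, VI=-16.4
Highest average = -15.2 → III.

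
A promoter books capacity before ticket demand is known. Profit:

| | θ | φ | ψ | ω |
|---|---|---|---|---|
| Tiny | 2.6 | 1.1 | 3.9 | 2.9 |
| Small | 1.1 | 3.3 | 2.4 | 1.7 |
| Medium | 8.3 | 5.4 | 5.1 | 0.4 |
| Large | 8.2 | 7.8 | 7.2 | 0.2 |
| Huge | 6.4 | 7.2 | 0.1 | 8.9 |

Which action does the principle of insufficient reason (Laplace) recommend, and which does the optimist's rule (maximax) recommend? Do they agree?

laplace → Large; maximax → Huge (disagree)

Row averages: Tiny=2.625, Small=2.125, Medium=4.8, Large=5.85, Huge=5.65
Highest average = 5.85 → Large.
Row maxima: Tiny=3.9, Small=3.3, Medium=8.3, Large=8.2, Huge=8.9
Best best-case = 8.9 → Huge.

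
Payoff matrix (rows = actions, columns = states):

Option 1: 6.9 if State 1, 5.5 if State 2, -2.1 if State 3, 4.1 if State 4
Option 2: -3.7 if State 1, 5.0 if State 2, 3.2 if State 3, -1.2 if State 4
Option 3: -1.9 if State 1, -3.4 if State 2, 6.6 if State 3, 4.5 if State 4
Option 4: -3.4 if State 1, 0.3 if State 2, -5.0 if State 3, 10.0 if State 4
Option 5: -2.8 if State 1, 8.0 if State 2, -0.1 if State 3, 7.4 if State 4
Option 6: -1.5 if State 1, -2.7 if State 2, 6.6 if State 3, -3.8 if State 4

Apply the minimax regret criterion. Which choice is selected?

Option 1

Column bests: State 1=6.9, State 2=8.0, State 3=6.6, State 4=10.0.
Option 1 regrets: 0.0, 2.5, 8.7, 5.9 → max 8.7
Option 2 regrets: 10.6, 3.0, 3.4, 11.2 → max 11.2
Option 3 regrets: 8.8, 11.4, 0.0, 5.5 → max 11.4
Option 4 regrets: 10.3, 7.7, 11.6, 0.0 → max 11.6
Option 5 regrets: 9.7, 0.0, 6.7, 2.6 → max 9.7
Option 6 regrets: 8.4, 10.7, 0.0, 13.8 → max 13.8
Smallest max regret = 8.7 → Option 1.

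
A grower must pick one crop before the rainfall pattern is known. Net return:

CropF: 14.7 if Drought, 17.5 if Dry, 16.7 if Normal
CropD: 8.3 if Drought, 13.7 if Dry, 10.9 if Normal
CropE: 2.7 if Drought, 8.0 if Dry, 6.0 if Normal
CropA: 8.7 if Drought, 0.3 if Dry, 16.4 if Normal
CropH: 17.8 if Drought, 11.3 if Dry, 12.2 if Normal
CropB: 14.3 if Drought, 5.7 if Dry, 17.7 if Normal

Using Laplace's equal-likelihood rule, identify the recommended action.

Row averages: CropF=16.3, CropD=329/30, CropE=167/30, CropA=127/15, CropH=413/30, CropB=377/30
Highest average = 16.3 → CropF.

CropF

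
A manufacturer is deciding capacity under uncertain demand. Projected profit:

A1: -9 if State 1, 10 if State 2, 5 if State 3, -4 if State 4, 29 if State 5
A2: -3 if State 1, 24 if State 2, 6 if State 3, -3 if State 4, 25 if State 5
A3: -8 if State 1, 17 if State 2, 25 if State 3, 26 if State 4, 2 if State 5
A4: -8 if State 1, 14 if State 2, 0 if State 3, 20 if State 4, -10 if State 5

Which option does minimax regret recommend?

A3

Column bests: State 1=-3, State 2=24, State 3=25, State 4=26, State 5=29.
A1 regrets: 6, 14, 20, 30, 0 → max 30
A2 regrets: 0, 0, 19, 29, 4 → max 29
A3 regrets: 5, 7, 0, 0, 27 → max 27
A4 regrets: 5, 10, 25, 6, 39 → max 39
Smallest max regret = 27 → A3.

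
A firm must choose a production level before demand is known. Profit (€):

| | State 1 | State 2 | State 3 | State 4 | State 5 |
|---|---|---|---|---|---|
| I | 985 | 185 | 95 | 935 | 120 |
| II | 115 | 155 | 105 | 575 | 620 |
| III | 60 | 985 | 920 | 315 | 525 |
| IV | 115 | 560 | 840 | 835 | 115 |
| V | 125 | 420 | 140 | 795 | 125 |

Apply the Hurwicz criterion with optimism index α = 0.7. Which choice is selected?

I: 0.7·985 + 0.3·95 = 718
II: 0.7·620 + 0.3·105 = 465.5
III: 0.7·985 + 0.3·60 = 707.5
IV: 0.7·840 + 0.3·115 = 622.5
V: 0.7·795 + 0.3·125 = 594
Highest Hurwicz score = 718 → I.

I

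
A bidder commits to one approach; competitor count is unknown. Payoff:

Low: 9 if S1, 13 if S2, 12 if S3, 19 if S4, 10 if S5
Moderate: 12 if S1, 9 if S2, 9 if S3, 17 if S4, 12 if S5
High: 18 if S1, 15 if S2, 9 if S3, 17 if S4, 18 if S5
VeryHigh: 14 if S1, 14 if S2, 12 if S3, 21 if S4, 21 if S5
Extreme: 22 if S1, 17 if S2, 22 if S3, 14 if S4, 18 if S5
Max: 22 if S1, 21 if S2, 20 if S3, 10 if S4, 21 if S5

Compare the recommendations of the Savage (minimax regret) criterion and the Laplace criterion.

minimax regret → Extreme; laplace → Max (disagree)

Column bests: S1=22, S2=21, S3=22, S4=21, S5=21.
Low regrets: 13, 8, 10, 2, 11 → max 13
Moderate regrets: 10, 12, 13, 4, 9 → max 13
High regrets: 4, 6, 13, 4, 3 → max 13
VeryHigh regrets: 8, 7, 10, 0, 0 → max 10
Extreme regrets: 0, 4, 0, 7, 3 → max 7
Max regrets: 0, 0, 2, 11, 0 → max 11
Smallest max regret = 7 → Extreme.
Row averages: Low=12.6, Moderate=11.8, High=15.4, VeryHigh=16.4, Extreme=18.6, Max=18.8
Highest average = 18.8 → Max.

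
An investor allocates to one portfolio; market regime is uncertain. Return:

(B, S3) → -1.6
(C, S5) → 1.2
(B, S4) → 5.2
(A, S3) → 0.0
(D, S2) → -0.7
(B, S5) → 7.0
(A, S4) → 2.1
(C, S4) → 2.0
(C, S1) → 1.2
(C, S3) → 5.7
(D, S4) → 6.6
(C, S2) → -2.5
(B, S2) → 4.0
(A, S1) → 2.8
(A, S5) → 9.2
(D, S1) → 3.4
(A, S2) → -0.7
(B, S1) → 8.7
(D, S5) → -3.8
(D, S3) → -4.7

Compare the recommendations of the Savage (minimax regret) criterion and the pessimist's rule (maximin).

minimax regret → A; maximin → A (agree)

Column bests: S1=8.7, S2=4.0, S3=5.7, S4=6.6, S5=9.2.
A regrets: 5.9, 4.7, 5.7, 4.5, 0.0 → max 5.9
B regrets: 0.0, 0.0, 7.3, 1.4, 2.2 → max 7.3
C regrets: 7.5, 6.5, 0.0, 4.6, 8.0 → max 8.0
D regrets: 5.3, 4.7, 10.4, 0.0, 13.0 → max 13.0
Smallest max regret = 5.9 → A.
Row minima: A=-0.7, B=-1.6, C=-2.5, D=-4.7
Best worst-case = -0.7 → A.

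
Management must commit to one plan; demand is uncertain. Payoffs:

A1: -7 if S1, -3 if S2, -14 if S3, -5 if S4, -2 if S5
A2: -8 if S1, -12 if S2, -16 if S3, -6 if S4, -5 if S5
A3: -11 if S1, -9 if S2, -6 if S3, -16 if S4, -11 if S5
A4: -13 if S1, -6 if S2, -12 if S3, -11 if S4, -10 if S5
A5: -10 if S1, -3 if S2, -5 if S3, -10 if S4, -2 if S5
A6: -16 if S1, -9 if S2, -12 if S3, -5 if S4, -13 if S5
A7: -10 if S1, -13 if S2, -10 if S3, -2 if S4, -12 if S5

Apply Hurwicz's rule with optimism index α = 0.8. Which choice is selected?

A5

A1: 0.8·(-2) + 0.2·(-14) = -4.4
A2: 0.8·(-5) + 0.2·(-16) = -7.2
A3: 0.8·(-6) + 0.2·(-16) = -8
A4: 0.8·(-6) + 0.2·(-13) = -7.4
A5: 0.8·(-2) + 0.2·(-10) = -3.6
A6: 0.8·(-5) + 0.2·(-16) = -7.2
A7: 0.8·(-2) + 0.2·(-13) = -4.2
Highest Hurwicz score = -3.6 → A5.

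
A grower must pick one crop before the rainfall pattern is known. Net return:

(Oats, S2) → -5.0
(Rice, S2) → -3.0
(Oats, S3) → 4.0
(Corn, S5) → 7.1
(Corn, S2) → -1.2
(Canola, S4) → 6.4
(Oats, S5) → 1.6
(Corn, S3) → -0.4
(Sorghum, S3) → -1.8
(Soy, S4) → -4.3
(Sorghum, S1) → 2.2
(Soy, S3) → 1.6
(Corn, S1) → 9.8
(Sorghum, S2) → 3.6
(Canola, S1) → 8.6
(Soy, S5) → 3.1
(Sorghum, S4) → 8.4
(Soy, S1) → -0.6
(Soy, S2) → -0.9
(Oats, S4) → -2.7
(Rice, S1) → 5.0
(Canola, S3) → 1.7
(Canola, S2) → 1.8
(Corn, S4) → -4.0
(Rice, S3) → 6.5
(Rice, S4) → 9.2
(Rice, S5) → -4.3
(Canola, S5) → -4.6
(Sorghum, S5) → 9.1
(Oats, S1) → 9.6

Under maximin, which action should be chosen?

Row minima: Oats=-5.0, Corn=-4.0, Rice=-4.3, Sorghum=-1.8, Canola=-4.6, Soy=-4.3
Best worst-case = -1.8 → Sorghum.

Sorghum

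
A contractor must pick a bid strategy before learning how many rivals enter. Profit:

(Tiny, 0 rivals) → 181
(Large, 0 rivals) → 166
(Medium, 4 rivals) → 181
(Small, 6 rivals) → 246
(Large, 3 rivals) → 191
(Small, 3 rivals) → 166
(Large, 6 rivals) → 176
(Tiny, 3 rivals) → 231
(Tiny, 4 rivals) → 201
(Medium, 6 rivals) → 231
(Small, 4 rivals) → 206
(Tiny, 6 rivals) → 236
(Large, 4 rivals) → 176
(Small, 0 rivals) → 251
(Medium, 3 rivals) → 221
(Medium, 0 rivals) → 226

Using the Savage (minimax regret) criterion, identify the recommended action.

Column bests: 0 rivals=251, 3 rivals=231, 4 rivals=206, 6 rivals=246.
Tiny regrets: 70, 0, 5, 10 → max 70
Small regrets: 0, 65, 0, 0 → max 65
Medium regrets: 25, 10, 25, 15 → max 25
Large regrets: 85, 40, 30, 70 → max 85
Smallest max regret = 25 → Medium.

Medium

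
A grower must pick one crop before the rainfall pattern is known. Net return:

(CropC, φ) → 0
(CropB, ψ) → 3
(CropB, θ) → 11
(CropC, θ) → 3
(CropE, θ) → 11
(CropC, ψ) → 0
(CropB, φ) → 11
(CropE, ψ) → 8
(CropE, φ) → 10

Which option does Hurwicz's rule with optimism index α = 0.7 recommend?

CropE: 0.7·11 + 0.3·8 = 10.1
CropC: 0.7·3 + 0.3·0 = 2.1
CropB: 0.7·11 + 0.3·3 = 8.6
Highest Hurwicz score = 10.1 → CropE.

CropE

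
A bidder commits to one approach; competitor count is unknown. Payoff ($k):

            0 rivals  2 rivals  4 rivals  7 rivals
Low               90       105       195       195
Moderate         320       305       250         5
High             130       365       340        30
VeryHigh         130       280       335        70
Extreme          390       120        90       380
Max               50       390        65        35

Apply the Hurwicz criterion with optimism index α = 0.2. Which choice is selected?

Extreme

Low: 0.2·195 + 0.8·90 = 111
Moderate: 0.2·320 + 0.8·5 = 68
High: 0.2·365 + 0.8·30 = 97
VeryHigh: 0.2·335 + 0.8·70 = 123
Extreme: 0.2·390 + 0.8·90 = 150
Max: 0.2·390 + 0.8·35 = 106
Highest Hurwicz score = 150 → Extreme.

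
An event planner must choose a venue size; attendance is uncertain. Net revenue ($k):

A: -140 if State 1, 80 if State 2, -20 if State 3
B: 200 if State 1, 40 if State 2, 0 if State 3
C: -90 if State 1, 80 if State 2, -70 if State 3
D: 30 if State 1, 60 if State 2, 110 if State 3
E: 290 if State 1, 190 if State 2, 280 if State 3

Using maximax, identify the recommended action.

E

Row maxima: A=80, B=200, C=80, D=110, E=290
Best best-case = 290 → E.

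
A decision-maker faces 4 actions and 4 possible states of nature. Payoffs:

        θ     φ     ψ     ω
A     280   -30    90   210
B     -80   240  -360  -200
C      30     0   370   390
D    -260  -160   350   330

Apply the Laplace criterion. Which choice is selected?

Row averages: A=137.5, B=-100, C=197.5, D=65
Highest average = 197.5 → C.

C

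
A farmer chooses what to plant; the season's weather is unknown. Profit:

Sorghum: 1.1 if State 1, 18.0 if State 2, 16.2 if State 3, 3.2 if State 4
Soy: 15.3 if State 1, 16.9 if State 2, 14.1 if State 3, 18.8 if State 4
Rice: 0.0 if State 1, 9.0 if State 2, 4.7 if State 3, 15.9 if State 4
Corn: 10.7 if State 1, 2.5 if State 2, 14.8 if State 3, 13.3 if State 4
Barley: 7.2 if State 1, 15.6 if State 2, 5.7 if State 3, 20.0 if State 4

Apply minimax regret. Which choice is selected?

Column bests: State 1=15.3, State 2=18.0, State 3=16.2, State 4=20.0.
Sorghum regrets: 14.2, 0.0, 0.0, 16.8 → max 16.8
Soy regrets: 0.0, 1.1, 2.1, 1.2 → max 2.1
Rice regrets: 15.3, 9.0, 11.5, 4.1 → max 15.3
Corn regrets: 4.6, 15.5, 1.4, 6.7 → max 15.5
Barley regrets: 8.1, 2.4, 10.5, 0.0 → max 10.5
Smallest max regret = 2.1 → Soy.

Soy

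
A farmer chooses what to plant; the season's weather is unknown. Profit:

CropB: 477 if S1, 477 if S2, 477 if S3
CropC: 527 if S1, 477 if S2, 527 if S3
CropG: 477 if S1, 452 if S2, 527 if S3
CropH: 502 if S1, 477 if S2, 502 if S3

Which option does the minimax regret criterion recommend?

Column bests: S1=527, S2=477, S3=527.
CropB regrets: 50, 0, 50 → max 50
CropC regrets: 0, 0, 0 → max 0
CropG regrets: 50, 25, 0 → max 50
CropH regrets: 25, 0, 25 → max 25
Smallest max regret = 0 → CropC.

CropC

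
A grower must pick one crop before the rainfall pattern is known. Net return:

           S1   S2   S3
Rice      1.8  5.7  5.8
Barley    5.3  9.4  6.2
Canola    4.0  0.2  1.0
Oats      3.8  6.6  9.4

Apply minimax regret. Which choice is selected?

Column bests: S1=5.3, S2=9.4, S3=9.4.
Rice regrets: 3.5, 3.7, 3.6 → max 3.7
Barley regrets: 0.0, 0.0, 3.2 → max 3.2
Canola regrets: 1.3, 9.2, 8.4 → max 9.2
Oats regrets: 1.5, 2.8, 0.0 → max 2.8
Smallest max regret = 2.8 → Oats.

Oats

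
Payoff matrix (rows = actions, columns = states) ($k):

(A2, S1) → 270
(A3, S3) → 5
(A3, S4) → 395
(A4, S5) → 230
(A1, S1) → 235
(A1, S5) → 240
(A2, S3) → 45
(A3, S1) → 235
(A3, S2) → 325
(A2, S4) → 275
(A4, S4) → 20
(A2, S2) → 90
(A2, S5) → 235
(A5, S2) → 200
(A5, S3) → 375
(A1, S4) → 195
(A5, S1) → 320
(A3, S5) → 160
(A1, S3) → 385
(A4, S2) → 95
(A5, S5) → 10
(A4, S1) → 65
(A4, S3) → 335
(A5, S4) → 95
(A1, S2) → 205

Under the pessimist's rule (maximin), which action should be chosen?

Row minima: A1=195, A2=45, A3=5, A4=20, A5=10
Best worst-case = 195 → A1.

A1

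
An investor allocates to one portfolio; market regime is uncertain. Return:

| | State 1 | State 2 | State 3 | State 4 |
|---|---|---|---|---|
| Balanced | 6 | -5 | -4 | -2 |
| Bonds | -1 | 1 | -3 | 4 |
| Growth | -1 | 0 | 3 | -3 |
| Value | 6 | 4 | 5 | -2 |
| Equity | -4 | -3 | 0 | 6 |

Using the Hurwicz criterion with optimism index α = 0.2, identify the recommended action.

Value

Balanced: 0.2·6 + 0.8·(-5) = -2.8
Bonds: 0.2·4 + 0.8·(-3) = -1.6
Growth: 0.2·3 + 0.8·(-3) = -1.8
Value: 0.2·6 + 0.8·(-2) = -0.4
Equity: 0.2·6 + 0.8·(-4) = -2
Highest Hurwicz score = -0.4 → Value.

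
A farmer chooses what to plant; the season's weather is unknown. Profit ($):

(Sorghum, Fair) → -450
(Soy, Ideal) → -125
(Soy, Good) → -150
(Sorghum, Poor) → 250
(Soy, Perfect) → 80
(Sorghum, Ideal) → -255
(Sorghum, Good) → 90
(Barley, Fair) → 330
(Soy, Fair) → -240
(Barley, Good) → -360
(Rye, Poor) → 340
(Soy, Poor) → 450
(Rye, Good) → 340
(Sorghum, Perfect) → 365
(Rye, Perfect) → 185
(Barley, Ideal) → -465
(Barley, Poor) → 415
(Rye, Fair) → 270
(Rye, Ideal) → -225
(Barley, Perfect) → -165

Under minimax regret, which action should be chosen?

Rye

Column bests: Poor=450, Fair=330, Good=340, Ideal=-125, Perfect=365.
Sorghum regrets: 200, 780, 250, 130, 0 → max 780
Soy regrets: 0, 570, 490, 0, 285 → max 570
Rye regrets: 110, 60, 0, 100, 180 → max 180
Barley regrets: 35, 0, 700, 340, 530 → max 700
Smallest max regret = 180 → Rye.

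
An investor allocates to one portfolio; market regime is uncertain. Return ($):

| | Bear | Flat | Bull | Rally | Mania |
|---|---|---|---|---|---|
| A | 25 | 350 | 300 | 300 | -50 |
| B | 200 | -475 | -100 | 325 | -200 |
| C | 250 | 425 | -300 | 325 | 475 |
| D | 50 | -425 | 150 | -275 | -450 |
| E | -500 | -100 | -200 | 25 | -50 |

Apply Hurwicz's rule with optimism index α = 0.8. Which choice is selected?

C

A: 0.8·350 + 0.2·(-50) = 270
B: 0.8·325 + 0.2·(-475) = 165
C: 0.8·475 + 0.2·(-300) = 320
D: 0.8·150 + 0.2·(-450) = 30
E: 0.8·25 + 0.2·(-500) = -80
Highest Hurwicz score = 320 → C.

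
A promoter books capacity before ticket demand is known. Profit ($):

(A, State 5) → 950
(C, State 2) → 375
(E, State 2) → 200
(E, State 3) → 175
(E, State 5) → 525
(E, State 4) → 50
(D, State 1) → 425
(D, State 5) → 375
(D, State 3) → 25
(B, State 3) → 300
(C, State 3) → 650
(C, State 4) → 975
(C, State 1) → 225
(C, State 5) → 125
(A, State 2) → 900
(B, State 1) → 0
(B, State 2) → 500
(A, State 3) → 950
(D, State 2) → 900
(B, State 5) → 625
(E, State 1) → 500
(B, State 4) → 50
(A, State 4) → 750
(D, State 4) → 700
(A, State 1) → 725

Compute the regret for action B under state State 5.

Best payoff under State 5 is 950.
Regret = 950 − 625 = 325.

325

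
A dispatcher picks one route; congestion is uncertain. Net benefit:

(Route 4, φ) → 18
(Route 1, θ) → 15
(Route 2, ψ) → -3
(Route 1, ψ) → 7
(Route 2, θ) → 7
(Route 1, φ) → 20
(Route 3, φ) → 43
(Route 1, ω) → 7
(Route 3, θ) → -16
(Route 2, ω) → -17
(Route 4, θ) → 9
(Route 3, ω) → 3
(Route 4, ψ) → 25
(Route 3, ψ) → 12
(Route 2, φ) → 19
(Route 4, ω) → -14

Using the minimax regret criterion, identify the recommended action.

Route 1

Column bests: θ=15, φ=43, ψ=25, ω=7.
Route 1 regrets: 0, 23, 18, 0 → max 23
Route 2 regrets: 8, 24, 28, 24 → max 28
Route 3 regrets: 31, 0, 13, 4 → max 31
Route 4 regrets: 6, 25, 0, 21 → max 25
Smallest max regret = 23 → Route 1.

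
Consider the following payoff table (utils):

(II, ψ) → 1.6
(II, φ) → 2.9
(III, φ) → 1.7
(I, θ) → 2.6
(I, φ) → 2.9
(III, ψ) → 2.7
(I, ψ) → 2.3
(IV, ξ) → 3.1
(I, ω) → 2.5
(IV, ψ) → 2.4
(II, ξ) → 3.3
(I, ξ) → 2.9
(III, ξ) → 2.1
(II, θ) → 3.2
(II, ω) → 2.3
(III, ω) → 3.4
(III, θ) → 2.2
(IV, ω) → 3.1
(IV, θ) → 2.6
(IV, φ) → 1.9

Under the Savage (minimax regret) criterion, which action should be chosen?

I

Column bests: θ=3.2, φ=2.9, ψ=2.7, ω=3.4, ξ=3.3.
I regrets: 0.6, 0.0, 0.4, 0.9, 0.4 → max 0.9
II regrets: 0.0, 0.0, 1.1, 1.1, 0.0 → max 1.1
III regrets: 1.0, 1.2, 0.0, 0.0, 1.2 → max 1.2
IV regrets: 0.6, 1.0, 0.3, 0.3, 0.2 → max 1.0
Smallest max regret = 0.9 → I.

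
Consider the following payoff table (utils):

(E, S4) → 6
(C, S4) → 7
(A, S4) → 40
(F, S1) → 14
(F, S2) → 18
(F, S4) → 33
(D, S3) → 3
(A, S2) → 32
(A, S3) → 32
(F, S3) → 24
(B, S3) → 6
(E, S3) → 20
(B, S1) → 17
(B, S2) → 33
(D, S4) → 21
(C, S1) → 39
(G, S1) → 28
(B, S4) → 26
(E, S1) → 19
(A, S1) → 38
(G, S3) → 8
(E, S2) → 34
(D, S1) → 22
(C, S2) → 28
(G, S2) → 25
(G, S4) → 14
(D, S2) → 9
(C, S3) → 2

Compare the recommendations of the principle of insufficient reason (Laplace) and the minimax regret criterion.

laplace → A; minimax regret → A (agree)

Row averages: A=35.5, B=20.5, C=19, D=13.75, E=19.75, F=22.25, G=18.75
Highest average = 35.5 → A.
Column bests: S1=39, S2=34, S3=32, S4=40.
A regrets: 1, 2, 0, 0 → max 2
B regrets: 22, 1, 26, 14 → max 26
C regrets: 0, 6, 30, 33 → max 33
D regrets: 17, 25, 29, 19 → max 29
E regrets: 20, 0, 12, 34 → max 34
F regrets: 25, 16, 8, 7 → max 25
G regrets: 11, 9, 24, 26 → max 26
Smallest max regret = 2 → A.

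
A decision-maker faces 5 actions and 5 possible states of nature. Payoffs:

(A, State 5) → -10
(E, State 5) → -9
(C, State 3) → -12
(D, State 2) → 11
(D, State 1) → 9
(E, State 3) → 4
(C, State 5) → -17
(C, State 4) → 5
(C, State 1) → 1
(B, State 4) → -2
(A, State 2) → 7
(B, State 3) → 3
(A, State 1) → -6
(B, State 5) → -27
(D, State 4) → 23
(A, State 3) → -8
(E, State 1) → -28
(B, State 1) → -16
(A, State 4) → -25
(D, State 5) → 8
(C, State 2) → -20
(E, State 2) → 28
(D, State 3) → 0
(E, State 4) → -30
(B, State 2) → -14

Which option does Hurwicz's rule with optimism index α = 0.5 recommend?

D

A: 0.5·7 + 0.5·(-25) = -9
B: 0.5·3 + 0.5·(-27) = -12
C: 0.5·5 + 0.5·(-20) = -7.5
D: 0.5·23 + 0.5·0 = 11.5
E: 0.5·28 + 0.5·(-30) = -1
Highest Hurwicz score = 11.5 → D.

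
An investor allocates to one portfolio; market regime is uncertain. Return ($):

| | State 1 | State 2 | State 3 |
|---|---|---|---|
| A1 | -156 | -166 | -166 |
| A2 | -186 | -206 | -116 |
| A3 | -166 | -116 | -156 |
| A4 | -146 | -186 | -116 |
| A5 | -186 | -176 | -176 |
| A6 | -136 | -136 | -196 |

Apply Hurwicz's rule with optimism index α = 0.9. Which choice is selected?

A3

A1: 0.9·(-156) + 0.1·(-166) = -157
A2: 0.9·(-116) + 0.1·(-206) = -125
A3: 0.9·(-116) + 0.1·(-166) = -121
A4: 0.9·(-116) + 0.1·(-186) = -123
A5: 0.9·(-176) + 0.1·(-186) = -177
A6: 0.9·(-136) + 0.1·(-196) = -142
Highest Hurwicz score = -121 → A3.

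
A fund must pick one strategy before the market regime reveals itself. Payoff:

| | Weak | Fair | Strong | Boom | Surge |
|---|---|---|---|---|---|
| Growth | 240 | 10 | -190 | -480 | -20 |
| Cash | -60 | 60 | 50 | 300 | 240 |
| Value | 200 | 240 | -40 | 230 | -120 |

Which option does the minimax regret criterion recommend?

Cash

Column bests: Weak=240, Fair=240, Strong=50, Boom=300, Surge=240.
Growth regrets: 0, 230, 240, 780, 260 → max 780
Cash regrets: 300, 180, 0, 0, 0 → max 300
Value regrets: 40, 0, 90, 70, 360 → max 360
Smallest max regret = 300 → Cash.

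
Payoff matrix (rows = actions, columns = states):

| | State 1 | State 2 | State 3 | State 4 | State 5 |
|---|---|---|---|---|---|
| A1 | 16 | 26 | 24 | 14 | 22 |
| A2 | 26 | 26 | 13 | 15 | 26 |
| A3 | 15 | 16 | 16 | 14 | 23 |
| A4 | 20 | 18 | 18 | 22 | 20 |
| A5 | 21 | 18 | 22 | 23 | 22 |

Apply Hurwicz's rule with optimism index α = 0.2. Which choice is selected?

A5

A1: 0.2·26 + 0.8·14 = 16.4
A2: 0.2·26 + 0.8·13 = 15.6
A3: 0.2·23 + 0.8·14 = 15.8
A4: 0.2·22 + 0.8·18 = 18.8
A5: 0.2·23 + 0.8·18 = 19
Highest Hurwicz score = 19 → A5.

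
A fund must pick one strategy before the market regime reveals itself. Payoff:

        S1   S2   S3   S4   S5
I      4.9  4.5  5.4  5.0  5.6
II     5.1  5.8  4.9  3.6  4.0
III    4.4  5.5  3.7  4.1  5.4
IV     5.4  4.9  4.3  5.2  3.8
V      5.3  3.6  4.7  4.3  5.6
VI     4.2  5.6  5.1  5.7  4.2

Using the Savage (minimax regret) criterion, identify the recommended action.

Column bests: S1=5.4, S2=5.8, S3=5.4, S4=5.7, S5=5.6.
I regrets: 0.5, 1.3, 0.0, 0.7, 0.0 → max 1.3
II regrets: 0.3, 0.0, 0.5, 2.1, 1.6 → max 2.1
III regrets: 1.0, 0.3, 1.7, 1.6, 0.2 → max 1.7
IV regrets: 0.0, 0.9, 1.1, 0.5, 1.8 → max 1.8
V regrets: 0.1, 2.2, 0.7, 1.4, 0.0 → max 2.2
VI regrets: 1.2, 0.2, 0.3, 0.0, 1.4 → max 1.4
Smallest max regret = 1.3 → I.

I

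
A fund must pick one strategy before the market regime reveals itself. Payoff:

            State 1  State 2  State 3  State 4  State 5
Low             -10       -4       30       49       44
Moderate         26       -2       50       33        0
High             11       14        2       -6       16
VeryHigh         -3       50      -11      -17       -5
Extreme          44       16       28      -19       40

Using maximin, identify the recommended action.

Moderate

Row minima: Low=-10, Moderate=-2, High=-6, VeryHigh=-17, Extreme=-19
Best worst-case = -2 → Moderate.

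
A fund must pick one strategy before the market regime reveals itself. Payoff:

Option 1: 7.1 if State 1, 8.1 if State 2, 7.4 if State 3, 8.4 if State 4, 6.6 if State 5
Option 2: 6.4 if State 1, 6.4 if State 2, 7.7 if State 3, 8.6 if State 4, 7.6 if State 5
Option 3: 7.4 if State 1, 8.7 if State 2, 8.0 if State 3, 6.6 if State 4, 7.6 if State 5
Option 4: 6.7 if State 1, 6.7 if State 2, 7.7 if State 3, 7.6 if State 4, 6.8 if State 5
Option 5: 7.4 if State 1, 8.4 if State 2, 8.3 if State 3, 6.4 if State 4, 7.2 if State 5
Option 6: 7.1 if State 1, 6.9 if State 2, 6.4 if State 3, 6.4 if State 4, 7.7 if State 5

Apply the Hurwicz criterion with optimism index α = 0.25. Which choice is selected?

Option 1: 0.25·8.4 + 0.75·6.6 = 7.05
Option 2: 0.25·8.6 + 0.75·6.4 = 6.95
Option 3: 0.25·8.7 + 0.75·6.6 = 7.125
Option 4: 0.25·7.7 + 0.75·6.7 = 6.95
Option 5: 0.25·8.4 + 0.75·6.4 = 6.9
Option 6: 0.25·7.7 + 0.75·6.4 = 6.725
Highest Hurwicz score = 7.125 → Option 3.

Option 3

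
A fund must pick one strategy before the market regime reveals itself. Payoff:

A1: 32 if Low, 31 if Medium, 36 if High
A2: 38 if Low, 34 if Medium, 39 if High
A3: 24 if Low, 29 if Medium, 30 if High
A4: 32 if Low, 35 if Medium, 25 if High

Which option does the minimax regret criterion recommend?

Column bests: Low=38, Medium=35, High=39.
A1 regrets: 6, 4, 3 → max 6
A2 regrets: 0, 1, 0 → max 1
A3 regrets: 14, 6, 9 → max 14
A4 regrets: 6, 0, 14 → max 14
Smallest max regret = 1 → A2.

A2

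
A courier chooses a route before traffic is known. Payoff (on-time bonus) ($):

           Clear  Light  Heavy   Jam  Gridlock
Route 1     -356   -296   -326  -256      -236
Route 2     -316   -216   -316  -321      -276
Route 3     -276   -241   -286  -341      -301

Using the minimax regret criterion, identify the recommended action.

Route 2

Column bests: Clear=-276, Light=-216, Heavy=-286, Jam=-256, Gridlock=-236.
Route 1 regrets: 80, 80, 40, 0, 0 → max 80
Route 2 regrets: 40, 0, 30, 65, 40 → max 65
Route 3 regrets: 0, 25, 0, 85, 65 → max 85
Smallest max regret = 65 → Route 2.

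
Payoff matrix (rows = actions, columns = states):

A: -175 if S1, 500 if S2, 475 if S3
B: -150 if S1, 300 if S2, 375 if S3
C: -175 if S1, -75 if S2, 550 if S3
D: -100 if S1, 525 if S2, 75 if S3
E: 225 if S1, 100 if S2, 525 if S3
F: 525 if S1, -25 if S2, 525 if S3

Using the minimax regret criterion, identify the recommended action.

Column bests: S1=525, S2=525, S3=550.
A regrets: 700, 25, 75 → max 700
B regrets: 675, 225, 175 → max 675
C regrets: 700, 600, 0 → max 700
D regrets: 625, 0, 475 → max 625
E regrets: 300, 425, 25 → max 425
F regrets: 0, 550, 25 → max 550
Smallest max regret = 425 → E.

E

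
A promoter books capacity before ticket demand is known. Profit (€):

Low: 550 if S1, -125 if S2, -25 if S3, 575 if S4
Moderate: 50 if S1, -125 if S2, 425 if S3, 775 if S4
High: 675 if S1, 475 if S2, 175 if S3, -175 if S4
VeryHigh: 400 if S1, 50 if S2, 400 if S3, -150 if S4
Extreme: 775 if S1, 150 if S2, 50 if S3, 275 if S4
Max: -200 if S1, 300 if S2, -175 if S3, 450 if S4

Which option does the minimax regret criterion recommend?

Extreme

Column bests: S1=775, S2=475, S3=425, S4=775.
Low regrets: 225, 600, 450, 200 → max 600
Moderate regrets: 725, 600, 0, 0 → max 725
High regrets: 100, 0, 250, 950 → max 950
VeryHigh regrets: 375, 425, 25, 925 → max 925
Extreme regrets: 0, 325, 375, 500 → max 500
Max regrets: 975, 175, 600, 325 → max 975
Smallest max regret = 500 → Extreme.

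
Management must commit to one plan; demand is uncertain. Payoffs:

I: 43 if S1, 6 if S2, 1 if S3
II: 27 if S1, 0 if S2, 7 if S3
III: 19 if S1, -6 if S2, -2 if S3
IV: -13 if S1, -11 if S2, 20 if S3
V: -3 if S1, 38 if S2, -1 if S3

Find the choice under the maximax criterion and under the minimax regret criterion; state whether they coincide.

Row maxima: I=43, II=27, III=19, IV=20, V=38
Best best-case = 43 → I.
Column bests: S1=43, S2=38, S3=20.
I regrets: 0, 32, 19 → max 32
II regrets: 16, 38, 13 → max 38
III regrets: 24, 44, 22 → max 44
IV regrets: 56, 49, 0 → max 56
V regrets: 46, 0, 21 → max 46
Smallest max regret = 32 → I.

maximax → I; minimax regret → I (agree)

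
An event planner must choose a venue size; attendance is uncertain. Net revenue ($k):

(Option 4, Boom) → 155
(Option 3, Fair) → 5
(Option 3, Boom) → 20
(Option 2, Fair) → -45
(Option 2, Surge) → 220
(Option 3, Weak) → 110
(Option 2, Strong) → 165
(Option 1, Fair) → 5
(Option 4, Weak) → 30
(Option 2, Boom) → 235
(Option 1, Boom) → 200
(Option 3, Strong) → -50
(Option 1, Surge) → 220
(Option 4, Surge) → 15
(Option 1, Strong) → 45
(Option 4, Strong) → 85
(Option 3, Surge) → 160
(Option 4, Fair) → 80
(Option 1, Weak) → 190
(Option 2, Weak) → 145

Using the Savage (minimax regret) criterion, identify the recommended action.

Option 1

Column bests: Weak=190, Fair=80, Strong=165, Boom=235, Surge=220.
Option 1 regrets: 0, 75, 120, 35, 0 → max 120
Option 2 regrets: 45, 125, 0, 0, 0 → max 125
Option 3 regrets: 80, 75, 215, 215, 60 → max 215
Option 4 regrets: 160, 0, 80, 80, 205 → max 205
Smallest max regret = 120 → Option 1.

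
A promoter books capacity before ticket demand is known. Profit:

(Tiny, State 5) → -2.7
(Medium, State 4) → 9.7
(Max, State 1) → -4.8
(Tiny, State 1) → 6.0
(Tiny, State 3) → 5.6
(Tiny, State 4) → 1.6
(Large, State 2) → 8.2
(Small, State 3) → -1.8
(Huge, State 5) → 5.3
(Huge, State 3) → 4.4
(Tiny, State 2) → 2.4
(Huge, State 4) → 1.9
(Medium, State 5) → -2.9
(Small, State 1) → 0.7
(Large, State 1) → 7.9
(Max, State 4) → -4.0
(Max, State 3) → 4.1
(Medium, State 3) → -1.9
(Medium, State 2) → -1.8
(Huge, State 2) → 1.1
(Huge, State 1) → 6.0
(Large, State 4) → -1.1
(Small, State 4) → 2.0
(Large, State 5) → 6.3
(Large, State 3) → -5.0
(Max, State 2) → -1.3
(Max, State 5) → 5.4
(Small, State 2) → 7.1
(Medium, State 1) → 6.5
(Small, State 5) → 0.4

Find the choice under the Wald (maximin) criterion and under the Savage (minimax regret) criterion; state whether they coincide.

maximin → Huge; minimax regret → Small (disagree)

Row minima: Tiny=-2.7, Small=-1.8, Medium=-2.9, Large=-5.0, Huge=1.1, Max=-4.8
Best worst-case = 1.1 → Huge.
Column bests: State 1=7.9, State 2=8.2, State 3=5.6, State 4=9.7, State 5=6.3.
Tiny regrets: 1.9, 5.8, 0.0, 8.1, 9.0 → max 9.0
Small regrets: 7.2, 1.1, 7.4, 7.7, 5.9 → max 7.7
Medium regrets: 1.4, 10.0, 7.5, 0.0, 9.2 → max 10.0
Large regrets: 0.0, 0.0, 10.6, 10.8, 0.0 → max 10.8
Huge regrets: 1.9, 7.1, 1.2, 7.8, 1.0 → max 7.8
Max regrets: 12.7, 9.5, 1.5, 13.7, 0.9 → max 13.7
Smallest max regret = 7.7 → Small.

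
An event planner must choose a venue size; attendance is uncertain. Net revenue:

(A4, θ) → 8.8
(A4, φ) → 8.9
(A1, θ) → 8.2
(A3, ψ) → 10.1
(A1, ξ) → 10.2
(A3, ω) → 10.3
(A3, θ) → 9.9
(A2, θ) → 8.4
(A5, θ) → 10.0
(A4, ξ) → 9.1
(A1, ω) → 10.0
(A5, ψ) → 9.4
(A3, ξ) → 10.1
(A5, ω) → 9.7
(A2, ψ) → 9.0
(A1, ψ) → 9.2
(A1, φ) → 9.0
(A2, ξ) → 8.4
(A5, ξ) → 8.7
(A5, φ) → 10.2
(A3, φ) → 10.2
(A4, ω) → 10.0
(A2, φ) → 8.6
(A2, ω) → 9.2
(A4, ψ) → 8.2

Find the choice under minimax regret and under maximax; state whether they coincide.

Column bests: θ=10.0, φ=10.2, ψ=10.1, ω=10.3, ξ=10.2.
A1 regrets: 1.8, 1.2, 0.9, 0.3, 0.0 → max 1.8
A2 regrets: 1.6, 1.6, 1.1, 1.1, 1.8 → max 1.8
A3 regrets: 0.1, 0.0, 0.0, 0.0, 0.1 → max 0.1
A4 regrets: 1.2, 1.3, 1.9, 0.3, 1.1 → max 1.9
A5 regrets: 0.0, 0.0, 0.7, 0.6, 1.5 → max 1.5
Smallest max regret = 0.1 → A3.
Row maxima: A1=10.2, A2=9.2, A3=10.3, A4=10.0, A5=10.2
Best best-case = 10.3 → A3.

minimax regret → A3; maximax → A3 (agree)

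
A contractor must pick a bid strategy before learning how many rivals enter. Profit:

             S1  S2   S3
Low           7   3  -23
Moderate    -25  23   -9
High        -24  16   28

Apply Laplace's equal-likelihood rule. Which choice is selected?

Row averages: Low=-13/3, Moderate=-11/3, High=20/3
Highest average = 20/3 → High.

High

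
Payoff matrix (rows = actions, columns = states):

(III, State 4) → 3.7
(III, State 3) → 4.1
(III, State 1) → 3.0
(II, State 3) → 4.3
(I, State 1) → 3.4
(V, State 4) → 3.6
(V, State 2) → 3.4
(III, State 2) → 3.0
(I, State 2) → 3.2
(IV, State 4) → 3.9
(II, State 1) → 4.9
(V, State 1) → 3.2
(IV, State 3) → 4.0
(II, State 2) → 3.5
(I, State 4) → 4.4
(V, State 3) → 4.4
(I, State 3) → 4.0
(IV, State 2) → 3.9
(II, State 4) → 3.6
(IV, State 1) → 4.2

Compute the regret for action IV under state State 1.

Best payoff under State 1 is 4.9.
Regret = 4.9 − 4.2 = 0.7.

0.7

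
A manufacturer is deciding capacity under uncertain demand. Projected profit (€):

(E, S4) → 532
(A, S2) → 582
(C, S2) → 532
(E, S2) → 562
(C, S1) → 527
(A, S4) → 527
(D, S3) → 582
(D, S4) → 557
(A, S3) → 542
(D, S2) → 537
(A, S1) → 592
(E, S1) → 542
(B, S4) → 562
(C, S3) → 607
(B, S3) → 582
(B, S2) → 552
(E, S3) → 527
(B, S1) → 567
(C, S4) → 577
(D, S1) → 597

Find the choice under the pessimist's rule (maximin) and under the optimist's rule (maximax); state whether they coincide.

Row minima: A=527, B=552, C=527, D=537, E=527
Best worst-case = 552 → B.
Row maxima: A=592, B=582, C=607, D=597, E=562
Best best-case = 607 → C.

maximin → B; maximax → C (disagree)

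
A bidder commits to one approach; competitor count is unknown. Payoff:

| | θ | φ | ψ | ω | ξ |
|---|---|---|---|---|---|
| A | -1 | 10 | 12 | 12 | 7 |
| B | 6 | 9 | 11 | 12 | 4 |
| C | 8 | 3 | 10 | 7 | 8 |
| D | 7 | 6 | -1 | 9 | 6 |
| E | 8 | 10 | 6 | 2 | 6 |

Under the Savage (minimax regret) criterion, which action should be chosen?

Column bests: θ=8, φ=10, ψ=12, ω=12, ξ=8.
A regrets: 9, 0, 0, 0, 1 → max 9
B regrets: 2, 1, 1, 0, 4 → max 4
C regrets: 0, 7, 2, 5, 0 → max 7
D regrets: 1, 4, 13, 3, 2 → max 13
E regrets: 0, 0, 6, 10, 2 → max 10
Smallest max regret = 4 → B.

B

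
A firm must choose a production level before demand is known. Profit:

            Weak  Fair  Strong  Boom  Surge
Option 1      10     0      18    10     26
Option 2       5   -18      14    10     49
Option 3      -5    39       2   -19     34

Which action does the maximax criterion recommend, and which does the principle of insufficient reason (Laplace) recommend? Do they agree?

maximax → Option 2; laplace → Option 1 (disagree)

Row maxima: Option 1=26, Option 2=49, Option 3=39
Best best-case = 49 → Option 2.
Row averages: Option 1=12.8, Option 2=12, Option 3=10.2
Highest average = 12.8 → Option 1.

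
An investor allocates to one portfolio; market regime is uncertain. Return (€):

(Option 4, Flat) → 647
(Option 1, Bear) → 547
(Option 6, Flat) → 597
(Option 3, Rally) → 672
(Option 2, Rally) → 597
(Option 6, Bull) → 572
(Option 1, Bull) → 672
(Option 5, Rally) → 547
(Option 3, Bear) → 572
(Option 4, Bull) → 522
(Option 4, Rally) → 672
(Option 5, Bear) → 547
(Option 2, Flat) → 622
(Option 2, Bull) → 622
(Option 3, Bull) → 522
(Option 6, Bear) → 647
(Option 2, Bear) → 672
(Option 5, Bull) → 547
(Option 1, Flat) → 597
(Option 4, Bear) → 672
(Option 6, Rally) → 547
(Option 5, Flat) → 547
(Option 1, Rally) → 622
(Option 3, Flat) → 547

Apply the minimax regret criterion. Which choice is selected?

Column bests: Bear=672, Flat=647, Bull=672, Rally=672.
Option 1 regrets: 125, 50, 0, 50 → max 125
Option 2 regrets: 0, 25, 50, 75 → max 75
Option 3 regrets: 100, 100, 150, 0 → max 150
Option 4 regrets: 0, 0, 150, 0 → max 150
Option 5 regrets: 125, 100, 125, 125 → max 125
Option 6 regrets: 25, 50, 100, 125 → max 125
Smallest max regret = 75 → Option 2.

Option 2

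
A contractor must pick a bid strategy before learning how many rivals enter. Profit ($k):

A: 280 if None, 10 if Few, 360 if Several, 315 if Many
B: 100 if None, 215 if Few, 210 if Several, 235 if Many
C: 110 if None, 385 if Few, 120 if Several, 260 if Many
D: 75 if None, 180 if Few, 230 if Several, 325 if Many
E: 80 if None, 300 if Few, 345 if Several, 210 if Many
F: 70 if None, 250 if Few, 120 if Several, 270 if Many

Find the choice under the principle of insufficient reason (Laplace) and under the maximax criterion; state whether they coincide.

Row averages: A=241.25, B=190, C=218.75, D=202.5, E=233.75, F=177.5
Highest average = 241.25 → A.
Row maxima: A=360, B=235, C=385, D=325, E=345, F=270
Best best-case = 385 → C.

laplace → A; maximax → C (disagree)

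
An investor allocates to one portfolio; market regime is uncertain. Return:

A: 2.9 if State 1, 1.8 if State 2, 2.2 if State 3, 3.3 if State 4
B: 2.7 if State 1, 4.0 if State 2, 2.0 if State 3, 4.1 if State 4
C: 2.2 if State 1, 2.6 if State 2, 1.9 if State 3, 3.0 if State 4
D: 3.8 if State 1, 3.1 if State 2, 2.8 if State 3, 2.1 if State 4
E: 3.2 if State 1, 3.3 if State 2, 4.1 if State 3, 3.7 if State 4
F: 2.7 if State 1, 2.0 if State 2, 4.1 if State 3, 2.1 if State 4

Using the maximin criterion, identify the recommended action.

Row minima: A=1.8, B=2.0, C=1.9, D=2.1, E=3.2, F=2.0
Best worst-case = 3.2 → E.

E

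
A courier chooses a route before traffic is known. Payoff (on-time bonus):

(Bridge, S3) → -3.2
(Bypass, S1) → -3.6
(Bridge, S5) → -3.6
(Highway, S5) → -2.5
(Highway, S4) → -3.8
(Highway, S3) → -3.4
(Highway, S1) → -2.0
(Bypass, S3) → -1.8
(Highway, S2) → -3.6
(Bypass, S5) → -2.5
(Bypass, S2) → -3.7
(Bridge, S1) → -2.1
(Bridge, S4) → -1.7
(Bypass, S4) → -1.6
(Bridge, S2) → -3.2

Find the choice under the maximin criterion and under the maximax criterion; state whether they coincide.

Row minima: Highway=-3.8, Bridge=-3.6, Bypass=-3.7
Best worst-case = -3.6 → Bridge.
Row maxima: Highway=-2.0, Bridge=-1.7, Bypass=-1.6
Best best-case = -1.6 → Bypass.

maximin → Bridge; maximax → Bypass (disagree)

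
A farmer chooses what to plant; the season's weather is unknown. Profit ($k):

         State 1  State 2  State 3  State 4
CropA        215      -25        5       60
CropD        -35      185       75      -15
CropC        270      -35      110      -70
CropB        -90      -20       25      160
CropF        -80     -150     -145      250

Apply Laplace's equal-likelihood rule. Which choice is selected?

CropC

Row averages: CropA=63.75, CropD=52.5, CropC=68.75, CropB=18.75, CropF=-31.25
Highest average = 68.75 → CropC.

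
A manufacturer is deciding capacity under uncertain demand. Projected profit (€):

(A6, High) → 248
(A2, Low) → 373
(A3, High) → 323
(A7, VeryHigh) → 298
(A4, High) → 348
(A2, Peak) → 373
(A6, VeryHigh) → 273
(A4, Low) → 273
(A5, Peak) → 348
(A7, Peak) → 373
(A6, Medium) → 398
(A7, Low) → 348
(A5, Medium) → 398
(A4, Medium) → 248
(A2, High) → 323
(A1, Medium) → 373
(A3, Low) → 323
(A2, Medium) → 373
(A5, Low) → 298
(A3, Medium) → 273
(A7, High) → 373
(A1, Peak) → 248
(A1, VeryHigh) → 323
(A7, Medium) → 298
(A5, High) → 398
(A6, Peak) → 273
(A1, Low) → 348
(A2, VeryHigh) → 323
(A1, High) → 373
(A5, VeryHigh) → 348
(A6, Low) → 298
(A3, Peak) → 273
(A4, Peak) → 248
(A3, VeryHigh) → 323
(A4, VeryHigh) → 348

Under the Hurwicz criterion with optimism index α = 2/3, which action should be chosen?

A5

A1: 2/3·373 + 1/3·248 = 994/3
A2: 2/3·373 + 1/3·323 = 1069/3
A3: 2/3·323 + 1/3·273 = 919/3
A4: 2/3·348 + 1/3·248 = 944/3
A5: 2/3·398 + 1/3·298 = 1094/3
A6: 2/3·398 + 1/3·248 = 348
A7: 2/3·373 + 1/3·298 = 348
Highest Hurwicz score = 1094/3 → A5.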